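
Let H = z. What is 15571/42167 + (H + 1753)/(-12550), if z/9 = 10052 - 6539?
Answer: -121169674/52919585 ≈ -2.2897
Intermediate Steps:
z = 31617 (z = 9*(10052 - 6539) = 9*3513 = 31617)
H = 31617
15571/42167 + (H + 1753)/(-12550) = 15571/42167 + (31617 + 1753)/(-12550) = 15571*(1/42167) + 33370*(-1/12550) = 15571/42167 - 3337/1255 = -121169674/52919585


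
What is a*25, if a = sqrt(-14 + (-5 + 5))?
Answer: 25*I*sqrt(14) ≈ 93.541*I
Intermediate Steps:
a = I*sqrt(14) (a = sqrt(-14 + 0) = sqrt(-14) = I*sqrt(14) ≈ 3.7417*I)
a*25 = (I*sqrt(14))*25 = 25*I*sqrt(14)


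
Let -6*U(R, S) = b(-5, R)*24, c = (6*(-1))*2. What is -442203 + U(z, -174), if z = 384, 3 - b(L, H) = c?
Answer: -442263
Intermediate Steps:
c = -12 (c = -6*2 = -12)
b(L, H) = 15 (b(L, H) = 3 - 1*(-12) = 3 + 12 = 15)
U(R, S) = -60 (U(R, S) = -5*24/2 = -⅙*360 = -60)
-442203 + U(z, -174) = -442203 - 60 = -442263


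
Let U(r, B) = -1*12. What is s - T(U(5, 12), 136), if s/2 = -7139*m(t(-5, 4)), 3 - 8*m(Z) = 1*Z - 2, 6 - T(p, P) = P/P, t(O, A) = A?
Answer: -7159/4 ≈ -1789.8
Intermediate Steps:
U(r, B) = -12
T(p, P) = 5 (T(p, P) = 6 - P/P = 6 - 1*1 = 6 - 1 = 5)
m(Z) = 5/8 - Z/8 (m(Z) = 3/8 - (1*Z - 2)/8 = 3/8 - (Z - 2)/8 = 3/8 - (-2 + Z)/8 = 3/8 + (¼ - Z/8) = 5/8 - Z/8)
s = -7139/4 (s = 2*(-7139*(5/8 - ⅛*4)) = 2*(-7139*(5/8 - ½)) = 2*(-7139*⅛) = 2*(-7139/8) = -7139/4 ≈ -1784.8)
s - T(U(5, 12), 136) = -7139/4 - 1*5 = -7139/4 - 5 = -7159/4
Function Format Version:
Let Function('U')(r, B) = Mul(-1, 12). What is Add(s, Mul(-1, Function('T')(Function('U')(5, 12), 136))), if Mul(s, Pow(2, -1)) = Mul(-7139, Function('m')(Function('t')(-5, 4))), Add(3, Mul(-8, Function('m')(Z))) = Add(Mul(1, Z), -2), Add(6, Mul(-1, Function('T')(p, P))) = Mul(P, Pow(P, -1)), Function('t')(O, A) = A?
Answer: Rational(-7159, 4) ≈ -1789.8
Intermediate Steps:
Function('U')(r, B) = -12
Function('T')(p, P) = 5 (Function('T')(p, P) = Add(6, Mul(-1, Mul(P, Pow(P, -1)))) = Add(6, Mul(-1, 1)) = Add(6, -1) = 5)
Function('m')(Z) = Add(Rational(5, 8), Mul(Rational(-1, 8), Z)) (Function('m')(Z) = Add(Rational(3, 8), Mul(Rational(-1, 8), Add(Mul(1, Z), -2))) = Add(Rational(3, 8), Mul(Rational(-1, 8), Add(Z, -2))) = Add(Rational(3, 8), Mul(Rational(-1, 8), Add(-2, Z))) = Add(Rational(3, 8), Add(Rational(1, 4), Mul(Rational(-1, 8), Z))) = Add(Rational(5, 8), Mul(Rational(-1, 8), Z)))
s = Rational(-7139, 4) (s = Mul(2, Mul(-7139, Add(Rational(5, 8), Mul(Rational(-1, 8), 4)))) = Mul(2, Mul(-7139, Add(Rational(5, 8), Rational(-1, 2)))) = Mul(2, Mul(-7139, Rational(1, 8))) = Mul(2, Rational(-7139, 8)) = Rational(-7139, 4) ≈ -1784.8)
Add(s, Mul(-1, Function('T')(Function('U')(5, 12), 136))) = Add(Rational(-7139, 4), Mul(-1, 5)) = Add(Rational(-7139, 4), -5) = Rational(-7159, 4)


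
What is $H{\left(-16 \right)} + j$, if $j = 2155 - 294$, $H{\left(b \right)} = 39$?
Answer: $1900$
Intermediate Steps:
$j = 1861$ ($j = 2155 + \left(-743 + 449\right) = 2155 - 294 = 1861$)
$H{\left(-16 \right)} + j = 39 + 1861 = 1900$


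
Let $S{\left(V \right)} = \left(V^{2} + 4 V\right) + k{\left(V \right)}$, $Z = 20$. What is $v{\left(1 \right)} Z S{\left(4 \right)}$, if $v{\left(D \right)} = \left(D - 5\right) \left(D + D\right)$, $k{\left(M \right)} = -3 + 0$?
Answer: $-4640$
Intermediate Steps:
$k{\left(M \right)} = -3$
$S{\left(V \right)} = -3 + V^{2} + 4 V$ ($S{\left(V \right)} = \left(V^{2} + 4 V\right) - 3 = -3 + V^{2} + 4 V$)
$v{\left(D \right)} = 2 D \left(-5 + D\right)$ ($v{\left(D \right)} = \left(-5 + D\right) 2 D = 2 D \left(-5 + D\right)$)
$v{\left(1 \right)} Z S{\left(4 \right)} = 2 \cdot 1 \left(-5 + 1\right) 20 \left(-3 + 4^{2} + 4 \cdot 4\right) = 2 \cdot 1 \left(-4\right) 20 \left(-3 + 16 + 16\right) = \left(-8\right) 20 \cdot 29 = \left(-160\right) 29 = -4640$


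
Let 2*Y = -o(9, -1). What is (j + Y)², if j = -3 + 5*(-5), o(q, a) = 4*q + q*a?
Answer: 6889/4 ≈ 1722.3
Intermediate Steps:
o(q, a) = 4*q + a*q
Y = -27/2 (Y = (-9*(4 - 1))/2 = (-9*3)/2 = (-1*27)/2 = (½)*(-27) = -27/2 ≈ -13.500)
j = -28 (j = -3 - 25 = -28)
(j + Y)² = (-28 - 27/2)² = (-83/2)² = 6889/4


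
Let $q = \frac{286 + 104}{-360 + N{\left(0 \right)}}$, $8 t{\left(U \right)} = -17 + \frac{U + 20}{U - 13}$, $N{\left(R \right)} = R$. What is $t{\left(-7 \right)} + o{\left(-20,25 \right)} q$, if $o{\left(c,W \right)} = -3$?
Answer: $\frac{167}{160} \approx 1.0438$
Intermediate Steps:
$t{\left(U \right)} = - \frac{17}{8} + \frac{20 + U}{8 \left(-13 + U\right)}$ ($t{\left(U \right)} = \frac{-17 + \frac{U + 20}{U - 13}}{8} = \frac{-17 + \frac{20 + U}{-13 + U}}{8} = - \frac{17}{8} + \frac{20 + U}{8 \left(-13 + U\right)}$)
$q = - \frac{13}{12}$ ($q = \frac{286 + 104}{-360 + 0} = \frac{390}{-360} = 390 \left(- \frac{1}{360}\right) = - \frac{13}{12} \approx -1.0833$)
$t{\left(-7 \right)} + o{\left(-20,25 \right)} q = \frac{241 - -112}{8 \left(-13 - 7\right)} - - \frac{13}{4} = \frac{241 + 112}{8 \left(-20\right)} + \frac{13}{4} = \frac{1}{8} \left(- \frac{1}{20}\right) 353 + \frac{13}{4} = - \frac{353}{160} + \frac{13}{4} = \frac{167}{160}$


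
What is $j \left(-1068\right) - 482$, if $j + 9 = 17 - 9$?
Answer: $586$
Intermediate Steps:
$j = -1$ ($j = -9 + \left(17 - 9\right) = -9 + 8 = -1$)
$j \left(-1068\right) - 482 = \left(-1\right) \left(-1068\right) - 482 = 1068 - 482 = 586$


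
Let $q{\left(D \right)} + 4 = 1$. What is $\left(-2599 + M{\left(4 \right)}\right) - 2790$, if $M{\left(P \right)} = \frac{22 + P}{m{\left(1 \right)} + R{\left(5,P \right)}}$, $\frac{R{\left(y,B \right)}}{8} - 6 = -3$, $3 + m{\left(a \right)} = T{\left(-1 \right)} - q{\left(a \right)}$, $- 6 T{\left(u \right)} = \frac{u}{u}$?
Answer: $- \frac{59267}{11} \approx -5387.9$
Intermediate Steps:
$q{\left(D \right)} = -3$ ($q{\left(D \right)} = -4 + 1 = -3$)
$T{\left(u \right)} = - \frac{1}{6}$ ($T{\left(u \right)} = - \frac{u \frac{1}{u}}{6} = \left(- \frac{1}{6}\right) 1 = - \frac{1}{6}$)
$m{\left(a \right)} = - \frac{1}{6}$ ($m{\left(a \right)} = -3 - - \frac{17}{6} = -3 + \left(- \frac{1}{6} + 3\right) = -3 + \frac{17}{6} = - \frac{1}{6}$)
$R{\left(y,B \right)} = 24$ ($R{\left(y,B \right)} = 48 + 8 \left(-3\right) = 48 - 24 = 24$)
$M{\left(P \right)} = \frac{12}{13} + \frac{6 P}{143}$ ($M{\left(P \right)} = \frac{22 + P}{- \frac{1}{6} + 24} = \frac{22 + P}{\frac{143}{6}} = \left(22 + P\right) \frac{6}{143} = \frac{12}{13} + \frac{6 P}{143}$)
$\left(-2599 + M{\left(4 \right)}\right) - 2790 = \left(-2599 + \left(\frac{12}{13} + \frac{6}{143} \cdot 4\right)\right) - 2790 = \left(-2599 + \left(\frac{12}{13} + \frac{24}{143}\right)\right) - 2790 = \left(-2599 + \frac{12}{11}\right) - 2790 = - \frac{28577}{11} - 2790 = - \frac{59267}{11}$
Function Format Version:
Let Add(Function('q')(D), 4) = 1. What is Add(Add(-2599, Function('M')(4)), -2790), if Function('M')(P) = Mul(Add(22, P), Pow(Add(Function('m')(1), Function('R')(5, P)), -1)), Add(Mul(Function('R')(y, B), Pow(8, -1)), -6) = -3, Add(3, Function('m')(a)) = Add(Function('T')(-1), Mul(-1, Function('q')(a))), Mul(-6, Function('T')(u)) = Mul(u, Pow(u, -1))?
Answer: Rational(-59267, 11) ≈ -5387.9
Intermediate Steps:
Function('q')(D) = -3 (Function('q')(D) = Add(-4, 1) = -3)
Function('T')(u) = Rational(-1, 6) (Function('T')(u) = Mul(Rational(-1, 6), Mul(u, Pow(u, -1))) = Mul(Rational(-1, 6), 1) = Rational(-1, 6))
Function('m')(a) = Rational(-1, 6) (Function('m')(a) = Add(-3, Add(Rational(-1, 6), Mul(-1, -3))) = Add(-3, Add(Rational(-1, 6), 3)) = Add(-3, Rational(17, 6)) = Rational(-1, 6))
Function('R')(y, B) = 24 (Function('R')(y, B) = Add(48, Mul(8, -3)) = Add(48, -24) = 24)
Function('M')(P) = Add(Rational(12, 13), Mul(Rational(6, 143), P)) (Function('M')(P) = Mul(Add(22, P), Pow(Add(Rational(-1, 6), 24), -1)) = Mul(Add(22, P), Pow(Rational(143, 6), -1)) = Mul(Add(22, P), Rational(6, 143)) = Add(Rational(12, 13), Mul(Rational(6, 143), P)))
Add(Add(-2599, Function('M')(4)), -2790) = Add(Add(-2599, Add(Rational(12, 13), Mul(Rational(6, 143), 4))), -2790) = Add(Add(-2599, Add(Rational(12, 13), Rational(24, 143))), -2790) = Add(Add(-2599, Rational(12, 11)), -2790) = Add(Rational(-28577, 11), -2790) = Rational(-59267, 11)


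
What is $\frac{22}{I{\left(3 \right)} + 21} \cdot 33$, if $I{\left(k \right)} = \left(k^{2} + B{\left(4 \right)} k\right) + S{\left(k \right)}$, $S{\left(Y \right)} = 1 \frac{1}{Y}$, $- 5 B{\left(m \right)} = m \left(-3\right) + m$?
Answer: $\frac{10890}{527} \approx 20.664$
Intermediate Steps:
$B{\left(m \right)} = \frac{2 m}{5}$ ($B{\left(m \right)} = - \frac{m \left(-3\right) + m}{5} = - \frac{- 3 m + m}{5} = - \frac{\left(-2\right) m}{5} = \frac{2 m}{5}$)
$S{\left(Y \right)} = \frac{1}{Y}$
$I{\left(k \right)} = \frac{1}{k} + k^{2} + \frac{8 k}{5}$ ($I{\left(k \right)} = \left(k^{2} + \frac{2}{5} \cdot 4 k\right) + \frac{1}{k} = \left(k^{2} + \frac{8 k}{5}\right) + \frac{1}{k} = \frac{1}{k} + k^{2} + \frac{8 k}{5}$)
$\frac{22}{I{\left(3 \right)} + 21} \cdot 33 = \frac{22}{\left(\frac{1}{3} + 3^{2} + \frac{8}{5} \cdot 3\right) + 21} \cdot 33 = \frac{22}{\left(\frac{1}{3} + 9 + \frac{24}{5}\right) + 21} \cdot 33 = \frac{22}{\frac{212}{15} + 21} \cdot 33 = \frac{22}{\frac{527}{15}} \cdot 33 = 22 \cdot \frac{15}{527} \cdot 33 = \frac{330}{527} \cdot 33 = \frac{10890}{527}$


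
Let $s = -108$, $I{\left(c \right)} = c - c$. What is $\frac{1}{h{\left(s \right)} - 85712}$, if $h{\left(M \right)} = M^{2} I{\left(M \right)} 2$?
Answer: $- \frac{1}{85712} \approx -1.1667 \cdot 10^{-5}$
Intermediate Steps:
$I{\left(c \right)} = 0$
$h{\left(M \right)} = 0$ ($h{\left(M \right)} = M^{2} \cdot 0 \cdot 2 = 0 \cdot 2 = 0$)
$\frac{1}{h{\left(s \right)} - 85712} = \frac{1}{0 - 85712} = \frac{1}{-85712} = - \frac{1}{85712}$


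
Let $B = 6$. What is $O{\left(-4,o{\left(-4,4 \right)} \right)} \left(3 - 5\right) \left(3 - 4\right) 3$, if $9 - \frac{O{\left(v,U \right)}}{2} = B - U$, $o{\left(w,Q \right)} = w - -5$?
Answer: $48$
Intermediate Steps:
$o{\left(w,Q \right)} = 5 + w$ ($o{\left(w,Q \right)} = w + 5 = 5 + w$)
$O{\left(v,U \right)} = 6 + 2 U$ ($O{\left(v,U \right)} = 18 - 2 \left(6 - U\right) = 18 + \left(-12 + 2 U\right) = 6 + 2 U$)
$O{\left(-4,o{\left(-4,4 \right)} \right)} \left(3 - 5\right) \left(3 - 4\right) 3 = \left(6 + 2 \left(5 - 4\right)\right) \left(3 - 5\right) \left(3 - 4\right) 3 = \left(6 + 2 \cdot 1\right) \left(\left(-2\right) \left(-1\right)\right) 3 = \left(6 + 2\right) 2 \cdot 3 = 8 \cdot 2 \cdot 3 = 16 \cdot 3 = 48$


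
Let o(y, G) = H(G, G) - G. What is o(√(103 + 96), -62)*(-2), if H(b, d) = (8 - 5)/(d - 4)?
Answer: -1363/11 ≈ -123.91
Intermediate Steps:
H(b, d) = 3/(-4 + d)
o(y, G) = -G + 3/(-4 + G) (o(y, G) = 3/(-4 + G) - G = -G + 3/(-4 + G))
o(√(103 + 96), -62)*(-2) = ((3 - 1*(-62)*(-4 - 62))/(-4 - 62))*(-2) = ((3 - 1*(-62)*(-66))/(-66))*(-2) = -(3 - 4092)/66*(-2) = -1/66*(-4089)*(-2) = (1363/22)*(-2) = -1363/11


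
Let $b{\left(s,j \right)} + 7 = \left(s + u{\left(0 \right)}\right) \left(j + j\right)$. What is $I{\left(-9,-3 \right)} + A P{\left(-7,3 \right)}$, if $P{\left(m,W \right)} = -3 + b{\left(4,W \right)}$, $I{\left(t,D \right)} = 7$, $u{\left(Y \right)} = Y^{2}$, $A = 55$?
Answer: $777$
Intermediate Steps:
$b{\left(s,j \right)} = -7 + 2 j s$ ($b{\left(s,j \right)} = -7 + \left(s + 0^{2}\right) \left(j + j\right) = -7 + \left(s + 0\right) 2 j = -7 + s 2 j = -7 + 2 j s$)
$P{\left(m,W \right)} = -10 + 8 W$ ($P{\left(m,W \right)} = -3 + \left(-7 + 2 W 4\right) = -3 + \left(-7 + 8 W\right) = -10 + 8 W$)
$I{\left(-9,-3 \right)} + A P{\left(-7,3 \right)} = 7 + 55 \left(-10 + 8 \cdot 3\right) = 7 + 55 \left(-10 + 24\right) = 7 + 55 \cdot 14 = 7 + 770 = 777$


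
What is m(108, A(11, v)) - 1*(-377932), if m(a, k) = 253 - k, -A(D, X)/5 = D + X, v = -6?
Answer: 378210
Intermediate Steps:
A(D, X) = -5*D - 5*X (A(D, X) = -5*(D + X) = -5*D - 5*X)
m(108, A(11, v)) - 1*(-377932) = (253 - (-5*11 - 5*(-6))) - 1*(-377932) = (253 - (-55 + 30)) + 377932 = (253 - 1*(-25)) + 377932 = (253 + 25) + 377932 = 278 + 377932 = 378210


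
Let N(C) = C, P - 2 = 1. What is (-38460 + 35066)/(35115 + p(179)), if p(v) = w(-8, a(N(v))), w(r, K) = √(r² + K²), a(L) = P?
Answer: -59590155/616531576 + 1697*√73/616531576 ≈ -0.096630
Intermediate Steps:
P = 3 (P = 2 + 1 = 3)
a(L) = 3
w(r, K) = √(K² + r²)
p(v) = √73 (p(v) = √(3² + (-8)²) = √(9 + 64) = √73)
(-38460 + 35066)/(35115 + p(179)) = (-38460 + 35066)/(35115 + √73) = -3394/(35115 + √73)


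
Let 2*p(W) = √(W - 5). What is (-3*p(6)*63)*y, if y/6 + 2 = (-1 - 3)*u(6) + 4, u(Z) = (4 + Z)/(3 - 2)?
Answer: 21546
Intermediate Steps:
u(Z) = 4 + Z (u(Z) = (4 + Z)/1 = (4 + Z)*1 = 4 + Z)
y = -228 (y = -12 + 6*((-1 - 3)*(4 + 6) + 4) = -12 + 6*(-4*10 + 4) = -12 + 6*(-40 + 4) = -12 + 6*(-36) = -12 - 216 = -228)
p(W) = √(-5 + W)/2 (p(W) = √(W - 5)/2 = √(-5 + W)/2)
(-3*p(6)*63)*y = (-3*√(-5 + 6)/2*63)*(-228) = (-3*√1/2*63)*(-228) = (-3/2*63)*(-228) = (-3*½*63)*(-228) = -3/2*63*(-228) = -189/2*(-228) = 21546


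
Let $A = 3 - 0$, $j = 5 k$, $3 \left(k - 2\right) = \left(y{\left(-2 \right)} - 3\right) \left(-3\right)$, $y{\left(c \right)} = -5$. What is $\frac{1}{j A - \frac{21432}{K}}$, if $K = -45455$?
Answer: $\frac{45455}{6839682} \approx 0.0066458$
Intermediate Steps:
$k = 10$ ($k = 2 + \frac{\left(-5 - 3\right) \left(-3\right)}{3} = 2 + \frac{\left(-8\right) \left(-3\right)}{3} = 2 + \frac{1}{3} \cdot 24 = 2 + 8 = 10$)
$j = 50$ ($j = 5 \cdot 10 = 50$)
$A = 3$ ($A = 3 + 0 = 3$)
$\frac{1}{j A - \frac{21432}{K}} = \frac{1}{50 \cdot 3 - \frac{21432}{-45455}} = \frac{1}{150 - - \frac{21432}{45455}} = \frac{1}{150 + \frac{21432}{45455}} = \frac{1}{\frac{6839682}{45455}} = \frac{45455}{6839682}$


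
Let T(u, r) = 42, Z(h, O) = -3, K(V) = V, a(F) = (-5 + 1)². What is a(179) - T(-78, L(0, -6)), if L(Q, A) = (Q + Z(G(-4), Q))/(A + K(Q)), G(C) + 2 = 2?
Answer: -26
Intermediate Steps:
a(F) = 16 (a(F) = (-4)² = 16)
G(C) = 0 (G(C) = -2 + 2 = 0)
L(Q, A) = (-3 + Q)/(A + Q) (L(Q, A) = (Q - 3)/(A + Q) = (-3 + Q)/(A + Q))
a(179) - T(-78, L(0, -6)) = 16 - 1*42 = 16 - 42 = -26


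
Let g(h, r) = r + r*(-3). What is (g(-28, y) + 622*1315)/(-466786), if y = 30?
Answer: -24055/13729 ≈ -1.7521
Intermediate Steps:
g(h, r) = -2*r (g(h, r) = r - 3*r = -2*r)
(g(-28, y) + 622*1315)/(-466786) = (-2*30 + 622*1315)/(-466786) = (-60 + 817930)*(-1/466786) = 817870*(-1/466786) = -24055/13729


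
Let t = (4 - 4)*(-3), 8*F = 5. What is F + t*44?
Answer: 5/8 ≈ 0.62500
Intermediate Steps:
F = 5/8 (F = (⅛)*5 = 5/8 ≈ 0.62500)
t = 0 (t = 0*(-3) = 0)
F + t*44 = 5/8 + 0*44 = 5/8 + 0 = 5/8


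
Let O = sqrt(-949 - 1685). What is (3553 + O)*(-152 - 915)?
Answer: -3791051 - 1067*I*sqrt(2634) ≈ -3.7911e+6 - 54761.0*I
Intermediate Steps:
O = I*sqrt(2634) (O = sqrt(-2634) = I*sqrt(2634) ≈ 51.323*I)
(3553 + O)*(-152 - 915) = (3553 + I*sqrt(2634))*(-152 - 915) = (3553 + I*sqrt(2634))*(-1067) = -3791051 - 1067*I*sqrt(2634)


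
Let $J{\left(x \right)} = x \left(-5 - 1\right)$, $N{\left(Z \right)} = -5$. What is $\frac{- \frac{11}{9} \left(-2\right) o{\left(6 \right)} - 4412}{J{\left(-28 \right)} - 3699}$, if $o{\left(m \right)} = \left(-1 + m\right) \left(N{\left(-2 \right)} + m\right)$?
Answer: $\frac{39598}{31779} \approx 1.246$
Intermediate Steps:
$o{\left(m \right)} = \left(-1 + m\right) \left(-5 + m\right)$
$J{\left(x \right)} = - 6 x$ ($J{\left(x \right)} = x \left(-6\right) = - 6 x$)
$\frac{- \frac{11}{9} \left(-2\right) o{\left(6 \right)} - 4412}{J{\left(-28 \right)} - 3699} = \frac{- \frac{11}{9} \left(-2\right) \left(5 + 6^{2} - 36\right) - 4412}{\left(-6\right) \left(-28\right) - 3699} = \frac{\left(-11\right) \frac{1}{9} \left(-2\right) \left(5 + 36 - 36\right) - 4412}{168 - 3699} = \frac{\left(- \frac{11}{9}\right) \left(-2\right) 5 - 4412}{-3531} = \left(\frac{22}{9} \cdot 5 - 4412\right) \left(- \frac{1}{3531}\right) = \left(\frac{110}{9} - 4412\right) \left(- \frac{1}{3531}\right) = \left(- \frac{39598}{9}\right) \left(- \frac{1}{3531}\right) = \frac{39598}{31779}$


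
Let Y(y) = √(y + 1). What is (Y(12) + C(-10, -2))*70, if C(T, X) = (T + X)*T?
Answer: 8400 + 70*√13 ≈ 8652.4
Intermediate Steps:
Y(y) = √(1 + y)
C(T, X) = T*(T + X)
(Y(12) + C(-10, -2))*70 = (√(1 + 12) - 10*(-10 - 2))*70 = (√13 - 10*(-12))*70 = (√13 + 120)*70 = (120 + √13)*70 = 8400 + 70*√13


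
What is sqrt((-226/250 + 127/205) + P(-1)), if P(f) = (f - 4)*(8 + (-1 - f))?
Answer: I*sqrt(42323890)/1025 ≈ 6.347*I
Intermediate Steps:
P(f) = (-4 + f)*(7 - f)
sqrt((-226/250 + 127/205) + P(-1)) = sqrt((-226/250 + 127/205) + (-28 - 1*(-1)**2 + 11*(-1))) = sqrt((-226*1/250 + 127*(1/205)) + (-28 - 1*1 - 11)) = sqrt((-113/125 + 127/205) + (-28 - 1 - 11)) = sqrt(-1458/5125 - 40) = sqrt(-206458/5125) = I*sqrt(42323890)/1025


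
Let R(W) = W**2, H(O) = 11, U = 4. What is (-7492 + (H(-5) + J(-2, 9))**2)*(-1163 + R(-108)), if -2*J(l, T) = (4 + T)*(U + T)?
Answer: -87777859/4 ≈ -2.1944e+7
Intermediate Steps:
J(l, T) = -(4 + T)**2/2 (J(l, T) = -(4 + T)*(4 + T)/2 = -(4 + T)**2/2)
(-7492 + (H(-5) + J(-2, 9))**2)*(-1163 + R(-108)) = (-7492 + (11 + (-8 - 4*9 - 1/2*9**2))**2)*(-1163 + (-108)**2) = (-7492 + (11 + (-8 - 36 - 1/2*81))**2)*(-1163 + 11664) = (-7492 + (11 + (-8 - 36 - 81/2))**2)*10501 = (-7492 + (11 - 169/2)**2)*10501 = (-7492 + (-147/2)**2)*10501 = (-7492 + 21609/4)*10501 = -8359/4*10501 = -87777859/4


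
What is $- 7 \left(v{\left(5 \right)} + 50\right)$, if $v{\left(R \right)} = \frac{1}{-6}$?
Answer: $- \frac{2093}{6} \approx -348.83$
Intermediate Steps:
$v{\left(R \right)} = - \frac{1}{6}$
$- 7 \left(v{\left(5 \right)} + 50\right) = - 7 \left(- \frac{1}{6} + 50\right) = \left(-7\right) \frac{299}{6} = - \frac{2093}{6}$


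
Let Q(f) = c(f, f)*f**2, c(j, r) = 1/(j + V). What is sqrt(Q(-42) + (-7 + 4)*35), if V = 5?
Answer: I*sqrt(209013)/37 ≈ 12.356*I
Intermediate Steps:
c(j, r) = 1/(5 + j) (c(j, r) = 1/(j + 5) = 1/(5 + j))
Q(f) = f**2/(5 + f)
sqrt(Q(-42) + (-7 + 4)*35) = sqrt((-42)**2/(5 - 42) + (-7 + 4)*35) = sqrt(1764/(-37) - 3*35) = sqrt(1764*(-1/37) - 105) = sqrt(-1764/37 - 105) = sqrt(-5649/37) = I*sqrt(209013)/37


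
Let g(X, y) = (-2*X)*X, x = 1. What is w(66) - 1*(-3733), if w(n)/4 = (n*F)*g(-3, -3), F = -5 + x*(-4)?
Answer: 46501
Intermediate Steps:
g(X, y) = -2*X²
F = -9 (F = -5 + 1*(-4) = -5 - 4 = -9)
w(n) = 648*n (w(n) = 4*((n*(-9))*(-2*(-3)²)) = 4*((-9*n)*(-2*9)) = 4*(-9*n*(-18)) = 4*(162*n) = 648*n)
w(66) - 1*(-3733) = 648*66 - 1*(-3733) = 42768 + 3733 = 46501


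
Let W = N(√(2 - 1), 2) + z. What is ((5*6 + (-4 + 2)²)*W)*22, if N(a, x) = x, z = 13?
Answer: 11220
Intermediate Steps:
W = 15 (W = 2 + 13 = 15)
((5*6 + (-4 + 2)²)*W)*22 = ((5*6 + (-4 + 2)²)*15)*22 = ((30 + (-2)²)*15)*22 = ((30 + 4)*15)*22 = (34*15)*22 = 510*22 = 11220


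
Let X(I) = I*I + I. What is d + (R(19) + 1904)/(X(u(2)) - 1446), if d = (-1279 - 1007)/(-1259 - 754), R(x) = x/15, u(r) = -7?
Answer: -3128789/14131260 ≈ -0.22141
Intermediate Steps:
X(I) = I + I**2 (X(I) = I**2 + I = I + I**2)
R(x) = x/15 (R(x) = x*(1/15) = x/15)
d = 762/671 (d = -2286/(-2013) = -2286*(-1/2013) = 762/671 ≈ 1.1356)
d + (R(19) + 1904)/(X(u(2)) - 1446) = 762/671 + ((1/15)*19 + 1904)/(-7*(1 - 7) - 1446) = 762/671 + (19/15 + 1904)/(-7*(-6) - 1446) = 762/671 + 28579/(15*(42 - 1446)) = 762/671 + (28579/15)/(-1404) = 762/671 + (28579/15)*(-1/1404) = 762/671 - 28579/21060 = -3128789/14131260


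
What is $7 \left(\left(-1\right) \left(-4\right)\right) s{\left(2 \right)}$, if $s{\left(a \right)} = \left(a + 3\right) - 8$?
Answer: $-84$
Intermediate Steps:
$s{\left(a \right)} = -5 + a$ ($s{\left(a \right)} = \left(3 + a\right) - 8 = -5 + a$)
$7 \left(\left(-1\right) \left(-4\right)\right) s{\left(2 \right)} = 7 \left(\left(-1\right) \left(-4\right)\right) \left(-5 + 2\right) = 7 \cdot 4 \left(-3\right) = 28 \left(-3\right) = -84$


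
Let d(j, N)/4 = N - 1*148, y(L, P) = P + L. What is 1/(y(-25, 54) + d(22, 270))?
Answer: 1/517 ≈ 0.0019342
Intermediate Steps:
y(L, P) = L + P
d(j, N) = -592 + 4*N (d(j, N) = 4*(N - 1*148) = 4*(N - 148) = 4*(-148 + N) = -592 + 4*N)
1/(y(-25, 54) + d(22, 270)) = 1/((-25 + 54) + (-592 + 4*270)) = 1/(29 + (-592 + 1080)) = 1/(29 + 488) = 1/517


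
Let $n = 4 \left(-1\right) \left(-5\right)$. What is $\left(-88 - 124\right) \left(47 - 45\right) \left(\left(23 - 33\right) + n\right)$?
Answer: $-4240$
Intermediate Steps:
$n = 20$ ($n = \left(-4\right) \left(-5\right) = 20$)
$\left(-88 - 124\right) \left(47 - 45\right) \left(\left(23 - 33\right) + n\right) = \left(-88 - 124\right) \left(47 - 45\right) \left(\left(23 - 33\right) + 20\right) = - 212 \cdot 2 \left(-10 + 20\right) = - 212 \cdot 2 \cdot 10 = \left(-212\right) 20 = -4240$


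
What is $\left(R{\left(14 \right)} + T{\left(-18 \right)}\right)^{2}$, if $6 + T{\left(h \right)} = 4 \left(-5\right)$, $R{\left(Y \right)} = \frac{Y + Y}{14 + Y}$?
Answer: $625$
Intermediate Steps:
$R{\left(Y \right)} = \frac{2 Y}{14 + Y}$
$T{\left(h \right)} = -26$ ($T{\left(h \right)} = -6 + 4 \left(-5\right) = -6 - 20 = -26$)
$\left(R{\left(14 \right)} + T{\left(-18 \right)}\right)^{2} = \left(2 \cdot 14 \frac{1}{14 + 14} - 26\right)^{2} = \left(2 \cdot 14 \cdot \frac{1}{28} - 26\right)^{2} = \left(1 - 26\right)^{2} = \left(-25\right)^{2} = 625$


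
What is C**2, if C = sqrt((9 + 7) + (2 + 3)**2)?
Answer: 41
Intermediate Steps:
C = sqrt(41) (C = sqrt(16 + 5**2) = sqrt(16 + 25) = sqrt(41) ≈ 6.4031)
C**2 = (sqrt(41))**2 = 41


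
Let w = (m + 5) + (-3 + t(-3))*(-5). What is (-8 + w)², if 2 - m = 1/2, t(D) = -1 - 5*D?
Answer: 12769/4 ≈ 3192.3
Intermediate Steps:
m = 3/2 (m = 2 - 1/2 = 2 - 1*½ = 2 - ½ = 3/2 ≈ 1.5000)
w = -97/2 (w = (3/2 + 5) + (-3 + (-1 - 5*(-3)))*(-5) = 13/2 + (-3 + (-1 + 15))*(-5) = 13/2 + (-3 + 14)*(-5) = 13/2 + 11*(-5) = 13/2 - 55 = -97/2 ≈ -48.500)
(-8 + w)² = (-8 - 97/2)² = (-113/2)² = 12769/4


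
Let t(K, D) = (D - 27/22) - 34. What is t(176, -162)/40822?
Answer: -4339/898084 ≈ -0.0048314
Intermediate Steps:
t(K, D) = -775/22 + D (t(K, D) = (D - 27*1/22) - 34 = (D - 27/22) - 34 = (-27/22 + D) - 34 = -775/22 + D)
t(176, -162)/40822 = (-775/22 - 162)/40822 = -4339/22*1/40822 = -4339/898084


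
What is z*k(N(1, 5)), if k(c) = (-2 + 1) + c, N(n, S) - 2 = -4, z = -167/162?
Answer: 167/54 ≈ 3.0926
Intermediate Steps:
z = -167/162 (z = -167*1/162 = -167/162 ≈ -1.0309)
N(n, S) = -2 (N(n, S) = 2 - 4 = -2)
k(c) = -1 + c
z*k(N(1, 5)) = -167*(-1 - 2)/162 = -167/162*(-3) = 167/54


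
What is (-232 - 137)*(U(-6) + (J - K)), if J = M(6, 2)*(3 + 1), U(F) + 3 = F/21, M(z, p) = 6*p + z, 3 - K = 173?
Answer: -616599/7 ≈ -88086.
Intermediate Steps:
K = -170 (K = 3 - 1*173 = 3 - 173 = -170)
M(z, p) = z + 6*p
U(F) = -3 + F/21
J = 72 (J = (6 + 6*2)*(3 + 1) = (6 + 12)*4 = 18*4 = 72)
(-232 - 137)*(U(-6) + (J - K)) = (-232 - 137)*((-3 + (1/21)*(-6)) + (72 - 1*(-170))) = -369*((-3 - 2/7) + (72 + 170)) = -369*(-23/7 + 242) = -369*1671/7 = -616599/7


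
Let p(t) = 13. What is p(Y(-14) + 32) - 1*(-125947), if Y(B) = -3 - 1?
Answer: 125960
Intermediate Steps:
Y(B) = -4
p(Y(-14) + 32) - 1*(-125947) = 13 - 1*(-125947) = 13 + 125947 = 125960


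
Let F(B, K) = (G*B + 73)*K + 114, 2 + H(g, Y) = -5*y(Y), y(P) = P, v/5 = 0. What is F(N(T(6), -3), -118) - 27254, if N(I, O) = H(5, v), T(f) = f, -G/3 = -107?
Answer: 40002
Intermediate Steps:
v = 0 (v = 5*0 = 0)
G = 321 (G = -3*(-107) = 321)
H(g, Y) = -2 - 5*Y
N(I, O) = -2 (N(I, O) = -2 - 5*0 = -2 + 0 = -2)
F(B, K) = 114 + K*(73 + 321*B) (F(B, K) = (321*B + 73)*K + 114 = (73 + 321*B)*K + 114 = K*(73 + 321*B) + 114 = 114 + K*(73 + 321*B))
F(N(T(6), -3), -118) - 27254 = (114 + 73*(-118) + 321*(-2)*(-118)) - 27254 = (114 - 8614 + 75756) - 27254 = 67256 - 27254 = 40002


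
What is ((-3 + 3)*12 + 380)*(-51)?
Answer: -19380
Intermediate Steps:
((-3 + 3)*12 + 380)*(-51) = (0*12 + 380)*(-51) = (0 + 380)*(-51) = 380*(-51) = -19380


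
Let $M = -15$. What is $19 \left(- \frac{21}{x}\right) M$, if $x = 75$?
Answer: $\frac{399}{5} \approx 79.8$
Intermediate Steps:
$19 \left(- \frac{21}{x}\right) M = 19 \left(- \frac{21}{75}\right) \left(-15\right) = 19 \left(\left(-21\right) \frac{1}{75}\right) \left(-15\right) = 19 \left(- \frac{7}{25}\right) \left(-15\right) = \left(- \frac{133}{25}\right) \left(-15\right) = \frac{399}{5}$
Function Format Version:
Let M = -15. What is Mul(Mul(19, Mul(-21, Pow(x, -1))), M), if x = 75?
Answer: Rational(399, 5) ≈ 79.800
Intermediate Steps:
Mul(Mul(19, Mul(-21, Pow(x, -1))), M) = Mul(Mul(19, Mul(-21, Pow(75, -1))), -15) = Mul(Mul(19, Mul(-21, Rational(1, 75))), -15) = Mul(Mul(19, Rational(-7, 25)), -15) = Mul(Rational(-133, 25), -15) = Rational(399, 5)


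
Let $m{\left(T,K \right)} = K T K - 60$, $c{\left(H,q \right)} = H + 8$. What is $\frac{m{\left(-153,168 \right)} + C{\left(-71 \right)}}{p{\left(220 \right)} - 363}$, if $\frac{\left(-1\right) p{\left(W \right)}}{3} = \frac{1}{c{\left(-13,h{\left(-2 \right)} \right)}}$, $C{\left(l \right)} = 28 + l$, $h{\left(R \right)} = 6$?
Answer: $\frac{21591875}{1812} \approx 11916.0$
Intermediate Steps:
$c{\left(H,q \right)} = 8 + H$
$m{\left(T,K \right)} = -60 + T K^{2}$ ($m{\left(T,K \right)} = T K^{2} - 60 = -60 + T K^{2}$)
$p{\left(W \right)} = \frac{3}{5}$ ($p{\left(W \right)} = - \frac{3}{8 - 13} = - \frac{3}{-5} = \left(-3\right) \left(- \frac{1}{5}\right) = \frac{3}{5}$)
$\frac{m{\left(-153,168 \right)} + C{\left(-71 \right)}}{p{\left(220 \right)} - 363} = \frac{\left(-60 - 153 \cdot 168^{2}\right) + \left(28 - 71\right)}{\frac{3}{5} - 363} = \frac{\left(-60 - 4318272\right) - 43}{- \frac{1812}{5}} = \left(\left(-60 - 4318272\right) - 43\right) \left(- \frac{5}{1812}\right) = \left(-4318332 - 43\right) \left(- \frac{5}{1812}\right) = \left(-4318375\right) \left(- \frac{5}{1812}\right) = \frac{21591875}{1812}$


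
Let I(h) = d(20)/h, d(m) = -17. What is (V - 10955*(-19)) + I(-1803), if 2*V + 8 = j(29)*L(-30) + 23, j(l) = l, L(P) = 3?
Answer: 375377405/1803 ≈ 2.0820e+5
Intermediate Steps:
I(h) = -17/h
V = 51 (V = -4 + (29*3 + 23)/2 = -4 + (87 + 23)/2 = -4 + (½)*110 = -4 + 55 = 51)
(V - 10955*(-19)) + I(-1803) = (51 - 10955*(-19)) - 17/(-1803) = (51 + 208145) - 17*(-1/1803) = 208196 + 17/1803 = 375377405/1803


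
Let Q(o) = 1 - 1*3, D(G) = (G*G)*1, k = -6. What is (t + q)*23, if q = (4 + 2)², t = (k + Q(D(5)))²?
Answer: 2300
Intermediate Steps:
D(G) = G² (D(G) = G²*1 = G²)
Q(o) = -2 (Q(o) = 1 - 3 = -2)
t = 64 (t = (-6 - 2)² = (-8)² = 64)
q = 36 (q = 6² = 36)
(t + q)*23 = (64 + 36)*23 = 100*23 = 2300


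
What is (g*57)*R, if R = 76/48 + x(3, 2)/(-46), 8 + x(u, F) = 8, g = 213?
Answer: 76893/4 ≈ 19223.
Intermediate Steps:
x(u, F) = 0 (x(u, F) = -8 + 8 = 0)
R = 19/12 (R = 76/48 + 0/(-46) = 76*(1/48) + 0*(-1/46) = 19/12 + 0 = 19/12 ≈ 1.5833)
(g*57)*R = (213*57)*(19/12) = 12141*(19/12) = 76893/4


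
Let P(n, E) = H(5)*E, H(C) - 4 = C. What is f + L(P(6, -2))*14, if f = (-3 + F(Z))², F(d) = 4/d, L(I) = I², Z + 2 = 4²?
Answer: 222625/49 ≈ 4543.4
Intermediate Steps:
H(C) = 4 + C
Z = 14 (Z = -2 + 4² = -2 + 16 = 14)
P(n, E) = 9*E (P(n, E) = (4 + 5)*E = 9*E)
f = 361/49 (f = (-3 + 4/14)² = (-3 + 4*(1/14))² = (-3 + 2/7)² = (-19/7)² = 361/49 ≈ 7.3673)
f + L(P(6, -2))*14 = 361/49 + (9*(-2))²*14 = 361/49 + (-18)²*14 = 361/49 + 324*14 = 361/49 + 4536 = 222625/49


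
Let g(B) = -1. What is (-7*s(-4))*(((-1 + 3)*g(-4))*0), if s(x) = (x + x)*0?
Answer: 0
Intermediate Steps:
s(x) = 0 (s(x) = (2*x)*0 = 0)
(-7*s(-4))*(((-1 + 3)*g(-4))*0) = (-7*0)*(((-1 + 3)*(-1))*0) = 0*((2*(-1))*0) = 0*(-2*0) = 0*0 = 0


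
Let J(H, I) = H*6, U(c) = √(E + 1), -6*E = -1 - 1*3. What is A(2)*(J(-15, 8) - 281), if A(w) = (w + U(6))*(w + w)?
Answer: -2968 - 1484*√15/3 ≈ -4883.8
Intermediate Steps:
E = ⅔ (E = -(-1 - 1*3)/6 = -(-1 - 3)/6 = -⅙*(-4) = ⅔ ≈ 0.66667)
U(c) = √15/3 (U(c) = √(⅔ + 1) = √(5/3) = √15/3)
J(H, I) = 6*H
A(w) = 2*w*(w + √15/3) (A(w) = (w + √15/3)*(w + w) = (w + √15/3)*(2*w) = 2*w*(w + √15/3))
A(2)*(J(-15, 8) - 281) = ((⅔)*2*(√15 + 3*2))*(6*(-15) - 281) = ((⅔)*2*(√15 + 6))*(-90 - 281) = ((⅔)*2*(6 + √15))*(-371) = (8 + 4*√15/3)*(-371) = -2968 - 1484*√15/3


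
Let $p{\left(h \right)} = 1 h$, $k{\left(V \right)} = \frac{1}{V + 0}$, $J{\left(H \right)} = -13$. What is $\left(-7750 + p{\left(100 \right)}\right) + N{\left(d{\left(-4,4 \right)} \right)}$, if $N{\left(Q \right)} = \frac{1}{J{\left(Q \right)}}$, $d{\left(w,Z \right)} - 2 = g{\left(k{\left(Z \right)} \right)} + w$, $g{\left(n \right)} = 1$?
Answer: $- \frac{99451}{13} \approx -7650.1$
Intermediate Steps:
$k{\left(V \right)} = \frac{1}{V}$
$p{\left(h \right)} = h$
$d{\left(w,Z \right)} = 3 + w$ ($d{\left(w,Z \right)} = 2 + \left(1 + w\right) = 3 + w$)
$N{\left(Q \right)} = - \frac{1}{13}$ ($N{\left(Q \right)} = \frac{1}{-13} = - \frac{1}{13}$)
$\left(-7750 + p{\left(100 \right)}\right) + N{\left(d{\left(-4,4 \right)} \right)} = \left(-7750 + 100\right) - \frac{1}{13} = -7650 - \frac{1}{13} = - \frac{99451}{13}$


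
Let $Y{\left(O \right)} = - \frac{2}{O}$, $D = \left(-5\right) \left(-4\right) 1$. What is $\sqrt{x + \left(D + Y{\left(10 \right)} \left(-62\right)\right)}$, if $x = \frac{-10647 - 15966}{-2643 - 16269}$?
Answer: $\frac{7 \sqrt{42841590}}{7880} \approx 5.8144$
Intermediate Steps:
$D = 20$ ($D = 20 \cdot 1 = 20$)
$x = \frac{8871}{6304}$ ($x = - \frac{26613}{-18912} = \left(-26613\right) \left(- \frac{1}{18912}\right) = \frac{8871}{6304} \approx 1.4072$)
$\sqrt{x + \left(D + Y{\left(10 \right)} \left(-62\right)\right)} = \sqrt{\frac{8871}{6304} + \left(20 + - \frac{2}{10} \left(-62\right)\right)} = \sqrt{\frac{8871}{6304} + \left(20 + \left(-2\right) \frac{1}{10} \left(-62\right)\right)} = \sqrt{\frac{8871}{6304} + \left(20 - - \frac{62}{5}\right)} = \sqrt{\frac{8871}{6304} + \left(20 + \frac{62}{5}\right)} = \sqrt{\frac{8871}{6304} + \frac{162}{5}} = \sqrt{\frac{1065603}{31520}} = \frac{7 \sqrt{42841590}}{7880}$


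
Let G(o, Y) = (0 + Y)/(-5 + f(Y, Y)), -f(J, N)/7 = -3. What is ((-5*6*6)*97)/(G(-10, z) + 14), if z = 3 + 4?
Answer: -93120/77 ≈ -1209.4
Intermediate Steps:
f(J, N) = 21 (f(J, N) = -7*(-3) = 21)
z = 7
G(o, Y) = Y/16 (G(o, Y) = (0 + Y)/(-5 + 21) = Y/16)
((-5*6*6)*97)/(G(-10, z) + 14) = ((-5*6*6)*97)/((1/16)*7 + 14) = (-30*6*97)/(7/16 + 14) = (-180*97)/(231/16) = -17460*16/231 = -93120/77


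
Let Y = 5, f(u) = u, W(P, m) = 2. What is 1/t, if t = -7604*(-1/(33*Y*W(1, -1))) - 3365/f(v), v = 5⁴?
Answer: 4125/72841 ≈ 0.056630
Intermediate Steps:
v = 625
t = 72841/4125 (t = -7604/(-33*2*5) - 3365/625 = -7604/((-66*5)) - 3365*1/625 = -7604/(-330) - 673/125 = -7604*(-1/330) - 673/125 = 3802/165 - 673/125 = 72841/4125 ≈ 17.658)
1/t = 1/(72841/4125) = 4125/72841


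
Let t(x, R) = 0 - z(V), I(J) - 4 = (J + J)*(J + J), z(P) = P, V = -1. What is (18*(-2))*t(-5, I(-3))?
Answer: -36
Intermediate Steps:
I(J) = 4 + 4*J**2 (I(J) = 4 + (J + J)*(J + J) = 4 + (2*J)*(2*J) = 4 + 4*J**2)
t(x, R) = 1 (t(x, R) = 0 - 1*(-1) = 0 + 1 = 1)
(18*(-2))*t(-5, I(-3)) = (18*(-2))*1 = -36*1 = -36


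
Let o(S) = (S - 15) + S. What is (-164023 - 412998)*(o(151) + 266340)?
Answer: -153849378167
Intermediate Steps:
o(S) = -15 + 2*S (o(S) = (-15 + S) + S = -15 + 2*S)
(-164023 - 412998)*(o(151) + 266340) = (-164023 - 412998)*((-15 + 2*151) + 266340) = -577021*((-15 + 302) + 266340) = -577021*(287 + 266340) = -577021*266627 = -153849378167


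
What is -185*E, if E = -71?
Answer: 13135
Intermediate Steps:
-185*E = -185*(-71) = 13135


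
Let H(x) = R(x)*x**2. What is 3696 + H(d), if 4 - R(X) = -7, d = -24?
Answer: 10032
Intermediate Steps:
R(X) = 11 (R(X) = 4 - 1*(-7) = 4 + 7 = 11)
H(x) = 11*x**2
3696 + H(d) = 3696 + 11*(-24)**2 = 3696 + 11*576 = 3696 + 6336 = 10032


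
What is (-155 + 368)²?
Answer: 45369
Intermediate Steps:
(-155 + 368)² = 213² = 45369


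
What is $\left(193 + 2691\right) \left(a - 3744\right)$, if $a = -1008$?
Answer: $-13704768$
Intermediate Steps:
$\left(193 + 2691\right) \left(a - 3744\right) = \left(193 + 2691\right) \left(-1008 - 3744\right) = 2884 \left(-4752\right) = -13704768$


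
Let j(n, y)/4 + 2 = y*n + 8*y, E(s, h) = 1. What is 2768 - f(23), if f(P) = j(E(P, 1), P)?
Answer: 1948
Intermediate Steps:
j(n, y) = -8 + 32*y + 4*n*y (j(n, y) = -8 + 4*(y*n + 8*y) = -8 + 4*(n*y + 8*y) = -8 + 4*(8*y + n*y) = -8 + (32*y + 4*n*y) = -8 + 32*y + 4*n*y)
f(P) = -8 + 36*P (f(P) = -8 + 32*P + 4*1*P = -8 + 32*P + 4*P = -8 + 36*P)
2768 - f(23) = 2768 - (-8 + 36*23) = 2768 - (-8 + 828) = 2768 - 1*820 = 2768 - 820 = 1948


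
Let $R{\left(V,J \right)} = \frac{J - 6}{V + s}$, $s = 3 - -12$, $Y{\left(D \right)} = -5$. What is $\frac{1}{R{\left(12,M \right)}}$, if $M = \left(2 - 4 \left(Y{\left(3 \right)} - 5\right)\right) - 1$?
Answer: $\frac{27}{35} \approx 0.77143$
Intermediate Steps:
$s = 15$ ($s = 3 + 12 = 15$)
$M = 41$ ($M = \left(2 - 4 \left(-5 - 5\right)\right) - 1 = \left(2 - -40\right) - 1 = \left(2 + 40\right) - 1 = 42 - 1 = 41$)
$R{\left(V,J \right)} = \frac{-6 + J}{15 + V}$ ($R{\left(V,J \right)} = \frac{J - 6}{V + 15} = \frac{-6 + J}{15 + V}$)
$\frac{1}{R{\left(12,M \right)}} = \frac{1}{\frac{1}{15 + 12} \left(-6 + 41\right)} = \frac{1}{\frac{1}{27} \cdot 35} = \frac{1}{\frac{35}{27}} = \frac{27}{35}$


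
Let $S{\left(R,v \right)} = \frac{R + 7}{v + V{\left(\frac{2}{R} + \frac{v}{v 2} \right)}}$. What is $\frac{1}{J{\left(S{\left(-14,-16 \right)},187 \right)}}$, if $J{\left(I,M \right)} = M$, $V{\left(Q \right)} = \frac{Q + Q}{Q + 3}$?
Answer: $\frac{1}{187} \approx 0.0053476$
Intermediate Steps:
$V{\left(Q \right)} = \frac{2 Q}{3 + Q}$
$S{\left(R,v \right)} = \frac{7 + R}{v + \frac{2 \left(\frac{1}{2} + \frac{2}{R}\right)}{\frac{7}{2} + \frac{2}{R}}}$ ($S{\left(R,v \right)} = \frac{R + 7}{v + \frac{2 \left(\frac{2}{R} + \frac{v}{v 2}\right)}{3 + \left(\frac{2}{R} + \frac{v}{v 2}\right)}} = \frac{7 + R}{v + \frac{2 \left(\frac{2}{R} + \frac{v}{2 v}\right)}{3 + \left(\frac{2}{R} + \frac{v}{2 v}\right)}} = \frac{7 + R}{v + \frac{2 \left(\frac{2}{R} + v \frac{1}{2 v}\right)}{3 + \left(\frac{2}{R} + v \frac{1}{2 v}\right)}} = \frac{7 + R}{v + \frac{2 \left(\frac{2}{R} + \frac{1}{2}\right)}{3 + \left(\frac{2}{R} + \frac{1}{2}\right)}} = \frac{7 + R}{v + \frac{2 \left(\frac{1}{2} + \frac{2}{R}\right)}{3 + \left(\frac{1}{2} + \frac{2}{R}\right)}} = \frac{7 + R}{v + \frac{2 \left(\frac{1}{2} + \frac{2}{R}\right)}{\frac{7}{2} + \frac{2}{R}}}$)
$\frac{1}{J{\left(S{\left(-14,-16 \right)},187 \right)}} = \frac{1}{187}$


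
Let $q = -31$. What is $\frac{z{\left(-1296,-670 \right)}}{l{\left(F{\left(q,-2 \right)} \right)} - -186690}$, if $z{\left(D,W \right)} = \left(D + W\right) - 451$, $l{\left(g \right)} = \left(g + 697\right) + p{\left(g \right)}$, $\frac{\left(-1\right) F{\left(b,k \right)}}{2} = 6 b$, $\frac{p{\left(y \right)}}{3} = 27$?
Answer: $- \frac{2417}{187840} \approx -0.012867$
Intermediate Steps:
$p{\left(y \right)} = 81$ ($p{\left(y \right)} = 3 \cdot 27 = 81$)
$F{\left(b,k \right)} = - 12 b$ ($F{\left(b,k \right)} = - 2 \cdot 6 b = - 12 b$)
$l{\left(g \right)} = 778 + g$ ($l{\left(g \right)} = \left(g + 697\right) + 81 = \left(697 + g\right) + 81 = 778 + g$)
$z{\left(D,W \right)} = -451 + D + W$
$\frac{z{\left(-1296,-670 \right)}}{l{\left(F{\left(q,-2 \right)} \right)} - -186690} = \frac{-451 - 1296 - 670}{\left(778 - -372\right) - -186690} = - \frac{2417}{\left(778 + 372\right) + 186690} = - \frac{2417}{1150 + 186690} = - \frac{2417}{187840}$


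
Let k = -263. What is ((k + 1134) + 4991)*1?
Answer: 5862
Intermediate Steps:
((k + 1134) + 4991)*1 = ((-263 + 1134) + 4991)*1 = (871 + 4991)*1 = 5862*1 = 5862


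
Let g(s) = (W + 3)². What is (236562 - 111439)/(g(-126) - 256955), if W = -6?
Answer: -125123/256946 ≈ -0.48696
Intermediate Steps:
g(s) = 9 (g(s) = (-6 + 3)² = (-3)² = 9)
(236562 - 111439)/(g(-126) - 256955) = (236562 - 111439)/(9 - 256955) = 125123/(-256946) = 125123*(-1/256946) = -125123/256946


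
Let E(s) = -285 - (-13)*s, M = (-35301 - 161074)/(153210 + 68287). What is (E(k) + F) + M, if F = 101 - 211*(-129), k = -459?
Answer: 4666302421/221497 ≈ 21067.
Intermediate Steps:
M = -196375/221497 ≈ -0.88658
F = 27320 (F = 101 + 27219 = 27320)
E(s) = -285 + 13*s
(E(k) + F) + M = ((-285 + 13*(-459)) + 27320) - 196375/221497 = ((-285 - 5967) + 27320) - 196375/221497 = (-6252 + 27320) - 196375/221497 = 21068 - 196375/221497 = 4666302421/221497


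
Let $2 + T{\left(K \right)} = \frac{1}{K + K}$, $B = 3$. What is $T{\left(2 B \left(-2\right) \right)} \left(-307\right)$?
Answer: $\frac{15043}{24} \approx 626.79$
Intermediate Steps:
$T{\left(K \right)} = -2 + \frac{1}{2 K}$ ($T{\left(K \right)} = -2 + \frac{1}{K + K} = -2 + \frac{1}{2 K}$)
$T{\left(2 B \left(-2\right) \right)} \left(-307\right) = \left(-2 + \frac{1}{2 \cdot 2 \cdot 3 \left(-2\right)}\right) \left(-307\right) = \left(-2 + \frac{1}{2 \cdot 6 \left(-2\right)}\right) \left(-307\right) = \left(-2 + \frac{1}{2 \left(-12\right)}\right) \left(-307\right) = \left(-2 + \frac{1}{2} \left(- \frac{1}{12}\right)\right) \left(-307\right) = \left(-2 - \frac{1}{24}\right) \left(-307\right) = \left(- \frac{49}{24}\right) \left(-307\right) = \frac{15043}{24}$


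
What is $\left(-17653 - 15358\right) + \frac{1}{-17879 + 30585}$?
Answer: $- \frac{419437765}{12706} \approx -33011.0$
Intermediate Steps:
$\left(-17653 - 15358\right) + \frac{1}{-17879 + 30585} = -33011 + \frac{1}{12706} = - \frac{419437765}{12706}$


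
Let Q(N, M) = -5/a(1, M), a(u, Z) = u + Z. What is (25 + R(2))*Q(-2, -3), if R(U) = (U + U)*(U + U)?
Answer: 205/2 ≈ 102.50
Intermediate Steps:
R(U) = 4*U**2 (R(U) = (2*U)*(2*U) = 4*U**2)
a(u, Z) = Z + u
Q(N, M) = -5/(1 + M) (Q(N, M) = -5/(M + 1) = -5/(1 + M))
(25 + R(2))*Q(-2, -3) = (25 + 4*2**2)*(-5/(1 - 3)) = (25 + 4*4)*(-5/(-2)) = (25 + 16)*(-5*(-1/2)) = 41*(5/2) = 205/2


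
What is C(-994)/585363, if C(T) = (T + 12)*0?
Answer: 0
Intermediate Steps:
C(T) = 0 (C(T) = (12 + T)*0 = 0)
C(-994)/585363 = 0/585363 = 0*(1/585363) = 0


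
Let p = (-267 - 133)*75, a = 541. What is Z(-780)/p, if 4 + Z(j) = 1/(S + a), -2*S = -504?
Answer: 1057/7930000 ≈ 0.00013329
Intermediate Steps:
S = 252 (S = -1/2*(-504) = 252)
p = -30000 (p = -400*75 = -30000)
Z(j) = -3171/793 (Z(j) = -4 + 1/(252 + 541) = -4 + 1/793 = -3171/793)
Z(-780)/p = -3171/793/(-30000) = -3171/793*(-1/30000) = 1057/7930000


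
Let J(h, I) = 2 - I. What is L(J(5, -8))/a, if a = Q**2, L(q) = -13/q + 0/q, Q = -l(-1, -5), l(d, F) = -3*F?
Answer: -13/2250 ≈ -0.0057778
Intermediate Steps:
Q = -15 (Q = -(-3)*(-5) = -1*15 = -15)
L(q) = -13/q (L(q) = -13/q + 0 = -13/q)
a = 225 (a = (-15)**2 = 225)
L(J(5, -8))/a = -13/(2 - 1*(-8))/225 = -13/(2 + 8)*(1/225) = -13/10*(1/225) = -13*1/10*(1/225) = -13/10*1/225 = -13/2250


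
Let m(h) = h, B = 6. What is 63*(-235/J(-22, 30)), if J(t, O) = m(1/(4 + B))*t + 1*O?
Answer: -74025/139 ≈ -532.55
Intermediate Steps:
J(t, O) = O + t/10 (J(t, O) = t/(4 + 6) + 1*O = t/10 + O = O + t/10)
63*(-235/J(-22, 30)) = 63*(-235/(30 + (⅒)*(-22))) = 63*(-235/(30 - 11/5)) = 63*(-235/139/5) = 63*(-235*5/139) = 63*(-1175/139) = -74025/139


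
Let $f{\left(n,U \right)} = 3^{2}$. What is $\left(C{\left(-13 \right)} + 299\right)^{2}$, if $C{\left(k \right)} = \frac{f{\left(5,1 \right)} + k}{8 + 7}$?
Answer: $\frac{20079361}{225} \approx 89242.0$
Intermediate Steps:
$f{\left(n,U \right)} = 9$
$C{\left(k \right)} = \frac{3}{5} + \frac{k}{15}$ ($C{\left(k \right)} = \frac{9 + k}{8 + 7} = \frac{9 + k}{15} = \left(9 + k\right) \frac{1}{15} = \frac{3}{5} + \frac{k}{15}$)
$\left(C{\left(-13 \right)} + 299\right)^{2} = \left(\left(\frac{3}{5} + \frac{1}{15} \left(-13\right)\right) + 299\right)^{2} = \left(\left(\frac{3}{5} - \frac{13}{15}\right) + 299\right)^{2} = \left(- \frac{4}{15} + 299\right)^{2} = \left(\frac{4481}{15}\right)^{2} = \frac{20079361}{225}$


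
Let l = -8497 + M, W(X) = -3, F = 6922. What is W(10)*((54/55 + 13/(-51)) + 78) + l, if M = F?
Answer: -1693454/935 ≈ -1811.2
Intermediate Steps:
M = 6922
l = -1575 (l = -8497 + 6922 = -1575)
W(10)*((54/55 + 13/(-51)) + 78) + l = -3*((54/55 + 13/(-51)) + 78) - 1575 = -3*((54*(1/55) + 13*(-1/51)) + 78) - 1575 = -3*((54/55 - 13/51) + 78) - 1575 = -3*(2039/2805 + 78) - 1575 = -3*220829/2805 - 1575 = -220829/935 - 1575 = -1693454/935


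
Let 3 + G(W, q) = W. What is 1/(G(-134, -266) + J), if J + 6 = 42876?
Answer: 1/42733 ≈ 2.3401e-5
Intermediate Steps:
G(W, q) = -3 + W
J = 42870 (J = -6 + 42876 = 42870)
1/(G(-134, -266) + J) = 1/((-3 - 134) + 42870) = 1/(-137 + 42870) = 1/42733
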